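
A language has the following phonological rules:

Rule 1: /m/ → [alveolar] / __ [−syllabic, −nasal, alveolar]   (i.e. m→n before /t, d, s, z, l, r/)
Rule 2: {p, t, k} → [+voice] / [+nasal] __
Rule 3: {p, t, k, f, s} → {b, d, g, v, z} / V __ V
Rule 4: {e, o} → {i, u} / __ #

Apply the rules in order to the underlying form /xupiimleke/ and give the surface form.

xubiinlegi

Rule 1 (nasal place assimilation): /m/ precedes the alveolar consonant /l/, so it assimilates in place to [n]. /xupiimleke/ → xupiinleke.
Rule 2 (post-nasal voicing): no segment meets the environment; /xupiinleke/ is unchanged.
Rule 3 (intervocalic voicing): /p/ is a voiceless obstruent between vowels /u/ and /i/, so it voices to [b]. /k/ is a voiceless obstruent between vowels /e/ and /e/, so it voices to [g]. /xupiinleke/ → xubiinlege.
Rule 4 (final vowel raising): /e/ is a mid vowel in word-final position, so it raises to [i]. /xubiinlege/ → xubiinlegi.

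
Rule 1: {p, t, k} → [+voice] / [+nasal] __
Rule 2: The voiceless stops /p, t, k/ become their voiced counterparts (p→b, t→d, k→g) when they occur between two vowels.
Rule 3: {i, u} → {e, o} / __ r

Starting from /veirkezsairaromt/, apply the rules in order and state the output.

Rule 1 (post-nasal voicing): /t/ is a voiceless stop immediately after the nasal /m/, so it voices to [d]. /veirkezsairaromt/ → veirkezsairaromd.
Rule 2 (intervocalic voicing): no segment meets the environment; /veirkezsairaromd/ is unchanged.
Rule 3 (pre-rhotic lowering): /i/ is a high vowel immediately before /r/, so it lowers to [e]. /i/ is a high vowel immediately before /r/, so it lowers to [e]. /veirkezsairaromd/ → veerkezsaeraromd.

veerkezsaeraromd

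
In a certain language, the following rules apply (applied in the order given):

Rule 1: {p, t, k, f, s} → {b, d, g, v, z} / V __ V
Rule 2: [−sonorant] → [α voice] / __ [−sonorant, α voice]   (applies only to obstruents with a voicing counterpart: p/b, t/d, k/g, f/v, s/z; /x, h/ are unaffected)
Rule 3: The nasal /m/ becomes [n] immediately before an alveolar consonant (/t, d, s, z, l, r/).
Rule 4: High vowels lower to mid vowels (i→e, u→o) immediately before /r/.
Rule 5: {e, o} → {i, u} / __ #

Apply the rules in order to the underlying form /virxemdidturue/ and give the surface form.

verxendittorui

Rule 1 (intervocalic voicing): no segment meets the environment; /virxemdidturue/ is unchanged.
Rule 2 (regressive voicing assimilation): /d/ precedes the voiceless obstruent /t/, so it devoices to [t] by assimilation. /virxemdidturue/ → virxemditturue.
Rule 3 (nasal place assimilation): /m/ precedes the alveolar consonant /d/, so it assimilates in place to [n]. /virxemditturue/ → virxenditturue.
Rule 4 (pre-rhotic lowering): /i/ is a high vowel immediately before /r/, so it lowers to [e]. /u/ is a high vowel immediately before /r/, so it lowers to [o]. /virxenditturue/ → verxendittorue.
Rule 5 (final vowel raising): /e/ is a mid vowel in word-final position, so it raises to [i]. /verxendittorue/ → verxendittorui.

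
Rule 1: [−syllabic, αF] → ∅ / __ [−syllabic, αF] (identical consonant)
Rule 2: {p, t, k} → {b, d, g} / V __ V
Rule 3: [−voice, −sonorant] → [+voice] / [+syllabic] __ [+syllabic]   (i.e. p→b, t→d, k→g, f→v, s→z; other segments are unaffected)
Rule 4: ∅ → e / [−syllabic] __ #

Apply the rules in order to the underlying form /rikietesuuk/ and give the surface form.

Rule 1 (degemination): no segment meets the environment; /rikietesuuk/ is unchanged.
Rule 2 (intervocalic voicing): /k/ is a voiceless stop between vowels /i/ and /i/, so it voices to [g]. /t/ is a voiceless stop between vowels /e/ and /e/, so it voices to [d]. /rikietesuuk/ → rigiedesuuk.
Rule 3 (intervocalic voicing): /s/ is a voiceless obstruent between vowels /e/ and /u/, so it voices to [z]. /rigiedesuuk/ → rigiedezuuk.
Rule 4 (final e-epenthesis): the form ends in the consonant /k/, so [e] is inserted word-finally. /rigiedezuuk/ → rigiedezuuke.

rigiedezuuke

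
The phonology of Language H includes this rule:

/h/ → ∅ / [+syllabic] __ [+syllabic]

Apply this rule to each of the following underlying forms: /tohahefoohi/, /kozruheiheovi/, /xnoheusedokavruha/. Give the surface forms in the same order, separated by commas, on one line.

/tohahefoohi/: /h/ occurs between vowels /o/ and /a/, so it deletes. /h/ occurs between vowels /a/ and /e/, so it deletes. /h/ occurs between vowels /o/ and /i/, so it deletes. → [toaefooi].
/kozruheiheovi/: /h/ occurs between vowels /u/ and /e/, so it deletes. /h/ occurs between vowels /i/ and /e/, so it deletes. → [kozrueieovi].
/xnoheusedokavruha/: /h/ occurs between vowels /o/ and /e/, so it deletes. /h/ occurs between vowels /u/ and /a/, so it deletes. → [xnoeusedokavrua].

toaefooi, kozrueieovi, xnoeusedokavrua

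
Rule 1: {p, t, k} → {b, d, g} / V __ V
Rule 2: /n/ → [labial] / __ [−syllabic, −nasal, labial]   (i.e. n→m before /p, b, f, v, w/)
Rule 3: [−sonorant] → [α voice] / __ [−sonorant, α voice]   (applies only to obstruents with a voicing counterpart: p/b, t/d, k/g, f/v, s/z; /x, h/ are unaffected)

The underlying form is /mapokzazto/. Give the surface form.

Rule 1 (intervocalic voicing): /p/ is a voiceless stop between vowels /a/ and /o/, so it voices to [b]. /mapokzazto/ → mabokzazto.
Rule 2 (nasal place assimilation): no segment meets the environment; /mabokzazto/ is unchanged.
Rule 3 (regressive voicing assimilation): /k/ precedes the voiced obstruent /z/, so it voices to [g] by assimilation. /z/ precedes the voiceless obstruent /t/, so it devoices to [s] by assimilation. /mabokzazto/ → mabogzasto.

mabogzasto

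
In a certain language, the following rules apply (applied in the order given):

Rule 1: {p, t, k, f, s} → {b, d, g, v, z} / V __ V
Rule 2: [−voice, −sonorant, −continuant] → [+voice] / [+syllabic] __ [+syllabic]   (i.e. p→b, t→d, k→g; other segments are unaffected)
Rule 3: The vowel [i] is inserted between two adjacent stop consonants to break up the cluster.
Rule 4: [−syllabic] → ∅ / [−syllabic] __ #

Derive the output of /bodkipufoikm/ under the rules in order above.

bodikibuvoik

Rule 1 (intervocalic voicing): /p/ is a voiceless obstruent between vowels /i/ and /u/, so it voices to [b]. /f/ is a voiceless obstruent between vowels /u/ and /o/, so it voices to [v]. /bodkipufoikm/ → bodkibuvoikm.
Rule 2 (intervocalic voicing): no segment meets the environment; /bodkibuvoikm/ is unchanged.
Rule 3 (stop-cluster i-epenthesis): /d/ and /k/ form a stop–stop cluster, so [i] is inserted between them. /bodkibuvoikm/ → bodikibuvoikm.
Rule 4 (final cluster simplification): /m/ is the second consonant of a word-final cluster /km/, so it deletes. /bodikibuvoikm/ → bodikibuvoik.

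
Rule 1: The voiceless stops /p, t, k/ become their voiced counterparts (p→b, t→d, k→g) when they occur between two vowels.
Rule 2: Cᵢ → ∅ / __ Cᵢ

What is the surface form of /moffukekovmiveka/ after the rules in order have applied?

Rule 1 (intervocalic voicing): /k/ is a voiceless stop between vowels /u/ and /e/, so it voices to [g]. /k/ is a voiceless stop between vowels /e/ and /o/, so it voices to [g]. /k/ is a voiceless stop between vowels /e/ and /a/, so it voices to [g]. /moffukekovmiveka/ → moffugegovmivega.
Rule 2 (degemination): /ff/ is a geminate; the first /f/ deletes. /moffugegovmivega/ → mofugegovmivega.

mofugegovmivega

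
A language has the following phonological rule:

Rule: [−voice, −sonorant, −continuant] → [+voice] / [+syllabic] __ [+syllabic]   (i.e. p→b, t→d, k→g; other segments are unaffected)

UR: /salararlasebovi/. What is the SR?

No segment of /salararlasebovi/ meets the structural description of the rule, so the form surfaces unchanged.

salararlasebovi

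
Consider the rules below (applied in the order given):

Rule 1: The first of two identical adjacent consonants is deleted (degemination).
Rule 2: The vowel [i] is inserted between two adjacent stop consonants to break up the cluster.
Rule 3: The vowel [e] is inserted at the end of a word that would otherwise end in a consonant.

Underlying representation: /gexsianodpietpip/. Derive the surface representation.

gexsianodipietipipe

Rule 1 (degemination): no segment meets the environment; /gexsianodpietpip/ is unchanged.
Rule 2 (stop-cluster i-epenthesis): /d/ and /p/ form a stop–stop cluster, so [i] is inserted between them. /t/ and /p/ form a stop–stop cluster, so [i] is inserted between them. /gexsianodpietpip/ → gexsianodipietipip.
Rule 3 (final e-epenthesis): the form ends in the consonant /p/, so [e] is inserted word-finally. /gexsianodipietipip/ → gexsianodipietipipe.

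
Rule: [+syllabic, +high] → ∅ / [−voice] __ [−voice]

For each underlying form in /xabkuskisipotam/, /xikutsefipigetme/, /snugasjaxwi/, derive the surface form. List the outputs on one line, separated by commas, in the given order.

/xabkuskisipotam/: /u/ is a high vowel flanked by voiceless consonants /k/ and /s/, so it deletes. /i/ is a high vowel flanked by voiceless consonants /k/ and /s/, so it deletes. /i/ is a high vowel flanked by voiceless consonants /s/ and /p/, so it deletes. → [xabkskspotam].
/xikutsefipigetme/: /i/ is a high vowel flanked by voiceless consonants /x/ and /k/, so it deletes. /u/ is a high vowel flanked by voiceless consonants /k/ and /t/, so it deletes. /i/ is a high vowel flanked by voiceless consonants /f/ and /p/, so it deletes. → [xktsefpigetme].
/snugasjaxwi/: the rule's environment is not met; surfaces unchanged as [snugasjaxwi].

xabkskspotam, xktsefpigetme, snugasjaxwi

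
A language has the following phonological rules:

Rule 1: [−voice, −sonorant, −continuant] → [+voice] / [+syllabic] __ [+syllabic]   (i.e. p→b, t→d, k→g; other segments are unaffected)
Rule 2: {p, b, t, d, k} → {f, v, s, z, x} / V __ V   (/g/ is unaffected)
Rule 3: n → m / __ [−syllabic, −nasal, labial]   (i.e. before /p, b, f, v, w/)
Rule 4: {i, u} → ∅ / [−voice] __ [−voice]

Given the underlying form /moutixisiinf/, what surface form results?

mouzixsiimf

Rule 1 (intervocalic voicing): /t/ is a voiceless stop between vowels /u/ and /i/, so it voices to [d]. /moutixisiinf/ → moudixisiinf.
Rule 2 (intervocalic spirantization): /d/ is a stop between vowels /u/ and /i/, so it spirantizes to the fricative [z]. /moudixisiinf/ → mouzixisiinf.
Rule 3 (nasal place assimilation): /n/ precedes the labial consonant /f/, so it assimilates in place to [m]. /mouzixisiinf/ → mouzixisiimf.
Rule 4 (high vowel syncope): /i/ is a high vowel flanked by voiceless consonants /x/ and /s/, so it deletes. /mouzixisiimf/ → mouzixsiimf.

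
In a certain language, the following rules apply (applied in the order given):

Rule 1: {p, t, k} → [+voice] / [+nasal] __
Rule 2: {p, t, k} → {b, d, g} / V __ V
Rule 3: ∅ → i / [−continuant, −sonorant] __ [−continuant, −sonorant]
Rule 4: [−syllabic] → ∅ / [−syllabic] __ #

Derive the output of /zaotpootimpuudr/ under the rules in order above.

zaotipoodimbuud

Rule 1 (post-nasal voicing): /p/ is a voiceless stop immediately after the nasal /m/, so it voices to [b]. /zaotpootimpuudr/ → zaotpootimbuudr.
Rule 2 (intervocalic voicing): /t/ is a voiceless stop between vowels /o/ and /i/, so it voices to [d]. /zaotpootimbuudr/ → zaotpoodimbuudr.
Rule 3 (stop-cluster i-epenthesis): /t/ and /p/ form a stop–stop cluster, so [i] is inserted between them. /zaotpoodimbuudr/ → zaotipoodimbuudr.
Rule 4 (final cluster simplification): /r/ is the second consonant of a word-final cluster /dr/, so it deletes. /zaotipoodimbuudr/ → zaotipoodimbuud.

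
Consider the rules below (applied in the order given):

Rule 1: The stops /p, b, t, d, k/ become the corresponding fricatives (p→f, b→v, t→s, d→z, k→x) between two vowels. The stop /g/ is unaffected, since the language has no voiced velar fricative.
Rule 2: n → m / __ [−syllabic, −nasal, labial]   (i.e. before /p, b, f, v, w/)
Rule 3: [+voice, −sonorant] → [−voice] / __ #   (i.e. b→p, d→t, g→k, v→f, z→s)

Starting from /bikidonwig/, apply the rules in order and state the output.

Rule 1 (intervocalic spirantization): /k/ is a stop between vowels /i/ and /i/, so it spirantizes to the fricative [x]. /d/ is a stop between vowels /i/ and /o/, so it spirantizes to the fricative [z]. /bikidonwig/ → bixizonwig.
Rule 2 (nasal place assimilation): /n/ precedes the labial consonant /w/, so it assimilates in place to [m]. /bixizonwig/ → bixizomwig.
Rule 3 (final devoicing): /g/ is a voiced obstruent in word-final position, so it devoices to [k]. /bixizomwig/ → bixizomwik.

bixizomwik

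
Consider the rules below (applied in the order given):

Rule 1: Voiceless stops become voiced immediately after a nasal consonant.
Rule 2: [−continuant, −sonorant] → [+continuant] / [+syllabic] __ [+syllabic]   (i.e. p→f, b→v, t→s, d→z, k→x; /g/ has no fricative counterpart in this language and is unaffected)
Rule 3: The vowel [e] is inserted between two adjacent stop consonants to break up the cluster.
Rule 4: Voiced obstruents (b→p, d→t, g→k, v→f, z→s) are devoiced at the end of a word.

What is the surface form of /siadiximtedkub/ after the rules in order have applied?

Rule 1 (post-nasal voicing): /t/ is a voiceless stop immediately after the nasal /m/, so it voices to [d]. /siadiximtedkub/ → siadiximdedkub.
Rule 2 (intervocalic spirantization): /d/ is a stop between vowels /a/ and /i/, so it spirantizes to the fricative [z]. /siadiximdedkub/ → siaziximdedkub.
Rule 3 (stop-cluster e-epenthesis): /d/ and /k/ form a stop–stop cluster, so [e] is inserted between them. /siaziximdedkub/ → siaziximdedekub.
Rule 4 (final devoicing): /b/ is a voiced obstruent in word-final position, so it devoices to [p]. /siaziximdedekub/ → siaziximdedekup.

siaziximdedekup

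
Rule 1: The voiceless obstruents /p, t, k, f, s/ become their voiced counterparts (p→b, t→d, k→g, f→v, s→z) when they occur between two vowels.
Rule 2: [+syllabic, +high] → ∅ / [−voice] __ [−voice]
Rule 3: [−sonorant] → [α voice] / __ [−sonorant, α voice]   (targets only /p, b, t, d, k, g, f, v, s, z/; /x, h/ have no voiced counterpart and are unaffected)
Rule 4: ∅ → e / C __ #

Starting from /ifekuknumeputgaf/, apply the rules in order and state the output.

iveguknumebudgafe

Rule 1 (intervocalic voicing): /f/ is a voiceless obstruent between vowels /i/ and /e/, so it voices to [v]. /k/ is a voiceless obstruent between vowels /e/ and /u/, so it voices to [g]. /p/ is a voiceless obstruent between vowels /e/ and /u/, so it voices to [b]. /ifekuknumeputgaf/ → iveguknumebutgaf.
Rule 2 (high vowel syncope): no segment meets the environment; /iveguknumebutgaf/ is unchanged.
Rule 3 (regressive voicing assimilation): /t/ precedes the voiced obstruent /g/, so it voices to [d] by assimilation. /iveguknumebutgaf/ → iveguknumebudgaf.
Rule 4 (final e-epenthesis): the form ends in the consonant /f/, so [e] is inserted word-finally. /iveguknumebudgaf/ → iveguknumebudgafe.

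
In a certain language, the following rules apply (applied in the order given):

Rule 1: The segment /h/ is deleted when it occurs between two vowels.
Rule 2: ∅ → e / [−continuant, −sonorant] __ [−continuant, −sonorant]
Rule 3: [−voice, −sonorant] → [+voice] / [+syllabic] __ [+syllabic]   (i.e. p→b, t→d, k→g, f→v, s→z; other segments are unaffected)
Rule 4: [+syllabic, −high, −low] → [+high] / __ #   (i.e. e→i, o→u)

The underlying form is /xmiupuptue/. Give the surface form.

Rule 1 (intervocalic h-deletion): no segment meets the environment; /xmiupuptue/ is unchanged.
Rule 2 (stop-cluster e-epenthesis): /p/ and /t/ form a stop–stop cluster, so [e] is inserted between them. /xmiupuptue/ → xmiupupetue.
Rule 3 (intervocalic voicing): /p/ is a voiceless obstruent between vowels /u/ and /u/, so it voices to [b]. /p/ is a voiceless obstruent between vowels /u/ and /e/, so it voices to [b]. /t/ is a voiceless obstruent between vowels /e/ and /u/, so it voices to [d]. /xmiupupetue/ → xmiububedue.
Rule 4 (final vowel raising): /e/ is a mid vowel in word-final position, so it raises to [i]. /xmiububedue/ → xmiububedui.

xmiububedui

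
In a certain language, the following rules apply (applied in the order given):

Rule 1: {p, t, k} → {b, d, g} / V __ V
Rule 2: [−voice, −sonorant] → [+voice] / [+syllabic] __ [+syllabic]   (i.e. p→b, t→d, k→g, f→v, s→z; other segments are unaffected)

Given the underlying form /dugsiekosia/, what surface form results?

Rule 1 (intervocalic voicing): /k/ is a voiceless stop between vowels /e/ and /o/, so it voices to [g]. /dugsiekosia/ → dugsiegosia.
Rule 2 (intervocalic voicing): /s/ is a voiceless obstruent between vowels /o/ and /i/, so it voices to [z]. /dugsiegosia/ → dugsiegozia.

dugsiegozia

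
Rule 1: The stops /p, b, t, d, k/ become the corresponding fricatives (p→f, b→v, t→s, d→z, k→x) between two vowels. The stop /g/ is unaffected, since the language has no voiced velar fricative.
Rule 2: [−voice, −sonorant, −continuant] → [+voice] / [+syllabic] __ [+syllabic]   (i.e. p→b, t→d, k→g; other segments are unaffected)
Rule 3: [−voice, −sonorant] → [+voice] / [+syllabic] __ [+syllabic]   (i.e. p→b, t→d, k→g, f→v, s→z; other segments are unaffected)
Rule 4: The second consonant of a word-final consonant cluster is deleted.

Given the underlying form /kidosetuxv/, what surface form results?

Rule 1 (intervocalic spirantization): /d/ is a stop between vowels /i/ and /o/, so it spirantizes to the fricative [z]. /t/ is a stop between vowels /e/ and /u/, so it spirantizes to the fricative [s]. /kidosetuxv/ → kizosesuxv.
Rule 2 (intervocalic voicing): no segment meets the environment; /kizosesuxv/ is unchanged.
Rule 3 (intervocalic voicing): /s/ is a voiceless obstruent between vowels /o/ and /e/, so it voices to [z]. /s/ is a voiceless obstruent between vowels /e/ and /u/, so it voices to [z]. /kizosesuxv/ → kizozezuxv.
Rule 4 (final cluster simplification): /v/ is the second consonant of a word-final cluster /xv/, so it deletes. /kizozezuxv/ → kizozezux.

kizozezux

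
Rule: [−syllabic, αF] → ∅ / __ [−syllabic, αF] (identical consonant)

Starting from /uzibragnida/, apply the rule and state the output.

uzibragnida

No segment of /uzibragnida/ meets the structural description of the rule, so the form surfaces unchanged.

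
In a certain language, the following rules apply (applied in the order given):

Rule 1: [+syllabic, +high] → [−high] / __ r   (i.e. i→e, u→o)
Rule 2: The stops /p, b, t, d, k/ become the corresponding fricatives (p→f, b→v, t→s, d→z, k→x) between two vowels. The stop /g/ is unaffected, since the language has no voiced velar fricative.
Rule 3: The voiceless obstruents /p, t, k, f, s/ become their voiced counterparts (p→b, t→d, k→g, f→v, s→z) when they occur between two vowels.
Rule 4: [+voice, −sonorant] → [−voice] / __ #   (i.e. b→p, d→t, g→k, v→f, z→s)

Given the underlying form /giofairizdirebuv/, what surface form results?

giovaerizderevuf

Rule 1 (pre-rhotic lowering): /i/ is a high vowel immediately before /r/, so it lowers to [e]. /i/ is a high vowel immediately before /r/, so it lowers to [e]. /giofairizdirebuv/ → giofaerizderebuv.
Rule 2 (intervocalic spirantization): /b/ is a stop between vowels /e/ and /u/, so it spirantizes to the fricative [v]. /giofaerizderebuv/ → giofaerizderevuv.
Rule 3 (intervocalic voicing): /f/ is a voiceless obstruent between vowels /o/ and /a/, so it voices to [v]. /giofaerizderevuv/ → giovaerizderevuv.
Rule 4 (final devoicing): /v/ is a voiced obstruent in word-final position, so it devoices to [f]. /giovaerizderevuv/ → giovaerizderevuf.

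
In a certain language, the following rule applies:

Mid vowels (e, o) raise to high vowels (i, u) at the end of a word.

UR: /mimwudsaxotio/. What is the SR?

mimwudsaxotiu

/o/ is a mid vowel in word-final position, so it raises to [u].
Surface form: [mimwudsaxotiu].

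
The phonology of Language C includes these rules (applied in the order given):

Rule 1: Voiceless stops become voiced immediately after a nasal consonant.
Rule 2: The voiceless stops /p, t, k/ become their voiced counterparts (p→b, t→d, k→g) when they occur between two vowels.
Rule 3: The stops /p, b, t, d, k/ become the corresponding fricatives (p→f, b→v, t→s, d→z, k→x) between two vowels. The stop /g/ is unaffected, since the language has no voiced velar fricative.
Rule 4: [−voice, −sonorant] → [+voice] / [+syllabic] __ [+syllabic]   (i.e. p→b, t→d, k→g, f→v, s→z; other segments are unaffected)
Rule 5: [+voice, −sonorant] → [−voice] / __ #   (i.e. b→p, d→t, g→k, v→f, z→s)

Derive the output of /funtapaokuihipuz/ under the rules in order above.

Rule 1 (post-nasal voicing): /t/ is a voiceless stop immediately after the nasal /n/, so it voices to [d]. /funtapaokuihipuz/ → fundapaokuihipuz.
Rule 2 (intervocalic voicing): /p/ is a voiceless stop between vowels /a/ and /a/, so it voices to [b]. /k/ is a voiceless stop between vowels /o/ and /u/, so it voices to [g]. /p/ is a voiceless stop between vowels /i/ and /u/, so it voices to [b]. /fundapaokuihipuz/ → fundabaoguihibuz.
Rule 3 (intervocalic spirantization): /b/ is a stop between vowels /a/ and /a/, so it spirantizes to the fricative [v]. /b/ is a stop between vowels /i/ and /u/, so it spirantizes to the fricative [v]. /fundabaoguihibuz/ → fundavaoguihivuz.
Rule 4 (intervocalic voicing): no segment meets the environment; /fundavaoguihivuz/ is unchanged.
Rule 5 (final devoicing): /z/ is a voiced obstruent in word-final position, so it devoices to [s]. /fundavaoguihivuz/ → fundavaoguihivus.

fundavaoguihivus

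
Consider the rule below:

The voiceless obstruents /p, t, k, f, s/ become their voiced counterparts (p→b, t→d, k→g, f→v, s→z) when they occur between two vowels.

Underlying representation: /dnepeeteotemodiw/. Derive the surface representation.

/p/ is a voiceless obstruent between vowels /e/ and /e/, so it voices to [b].
/t/ is a voiceless obstruent between vowels /e/ and /e/, so it voices to [d].
/t/ is a voiceless obstruent between vowels /o/ and /e/, so it voices to [d].
Surface form: [dnebeedeodemodiw].

dnebeedeodemodiw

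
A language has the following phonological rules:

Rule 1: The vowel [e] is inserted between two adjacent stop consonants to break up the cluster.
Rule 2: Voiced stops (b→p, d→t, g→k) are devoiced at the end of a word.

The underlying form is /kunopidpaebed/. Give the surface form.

Rule 1 (stop-cluster e-epenthesis): /d/ and /p/ form a stop–stop cluster, so [e] is inserted between them. /kunopidpaebed/ → kunopidepaebed.
Rule 2 (final devoicing): /d/ is a voiced stop in word-final position, so it devoices to [t]. /kunopidepaebed/ → kunopidepaebet.

kunopidepaebet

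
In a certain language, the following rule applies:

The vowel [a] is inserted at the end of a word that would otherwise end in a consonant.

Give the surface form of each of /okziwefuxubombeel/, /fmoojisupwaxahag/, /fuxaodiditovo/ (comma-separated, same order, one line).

okziwefuxubombeela, fmoojisupwaxahaga, fuxaodiditovo

/okziwefuxubombeel/: the form ends in the consonant /l/, so [a] is inserted word-finally. → [okziwefuxubombeela].
/fmoojisupwaxahag/: the form ends in the consonant /g/, so [a] is inserted word-finally. → [fmoojisupwaxahaga].
/fuxaodiditovo/: the rule's environment is not met; surfaces unchanged as [fuxaodiditovo].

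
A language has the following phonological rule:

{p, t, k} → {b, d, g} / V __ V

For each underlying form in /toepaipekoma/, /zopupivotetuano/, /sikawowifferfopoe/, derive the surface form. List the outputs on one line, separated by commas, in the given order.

toebaibegoma, zobubivodeduano, sigawowifferfoboe

/toepaipekoma/: /p/ is a voiceless stop between vowels /e/ and /a/, so it voices to [b]. /p/ is a voiceless stop between vowels /i/ and /e/, so it voices to [b]. /k/ is a voiceless stop between vowels /e/ and /o/, so it voices to [g]. → [toebaibegoma].
/zopupivotetuano/: /p/ is a voiceless stop between vowels /o/ and /u/, so it voices to [b]. /p/ is a voiceless stop between vowels /u/ and /i/, so it voices to [b]. /t/ is a voiceless stop between vowels /o/ and /e/, so it voices to [d]. /t/ is a voiceless stop between vowels /e/ and /u/, so it voices to [d]. → [zobubivodeduano].
/sikawowifferfopoe/: /k/ is a voiceless stop between vowels /i/ and /a/, so it voices to [g]. /p/ is a voiceless stop between vowels /o/ and /o/, so it voices to [b]. → [sigawowifferfoboe].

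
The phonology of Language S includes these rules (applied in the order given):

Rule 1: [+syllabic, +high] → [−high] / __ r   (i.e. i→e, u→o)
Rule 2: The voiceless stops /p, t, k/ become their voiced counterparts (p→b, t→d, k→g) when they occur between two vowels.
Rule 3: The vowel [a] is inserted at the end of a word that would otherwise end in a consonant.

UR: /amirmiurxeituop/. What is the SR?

Rule 1 (pre-rhotic lowering): /i/ is a high vowel immediately before /r/, so it lowers to [e]. /u/ is a high vowel immediately before /r/, so it lowers to [o]. /amirmiurxeituop/ → amermiorxeituop.
Rule 2 (intervocalic voicing): /t/ is a voiceless stop between vowels /i/ and /u/, so it voices to [d]. /amermiorxeituop/ → amermiorxeiduop.
Rule 3 (final a-epenthesis): the form ends in the consonant /p/, so [a] is inserted word-finally. /amermiorxeiduop/ → amermiorxeiduopa.

amermiorxeiduopa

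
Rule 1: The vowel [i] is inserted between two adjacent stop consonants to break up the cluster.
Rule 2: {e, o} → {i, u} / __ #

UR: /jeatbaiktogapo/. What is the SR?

Rule 1 (stop-cluster i-epenthesis): /t/ and /b/ form a stop–stop cluster, so [i] is inserted between them. /k/ and /t/ form a stop–stop cluster, so [i] is inserted between them. /jeatbaiktogapo/ → jeatibaikitogapo.
Rule 2 (final vowel raising): /o/ is a mid vowel in word-final position, so it raises to [u]. /jeatibaikitogapo/ → jeatibaikitogapu.

jeatibaikitogapu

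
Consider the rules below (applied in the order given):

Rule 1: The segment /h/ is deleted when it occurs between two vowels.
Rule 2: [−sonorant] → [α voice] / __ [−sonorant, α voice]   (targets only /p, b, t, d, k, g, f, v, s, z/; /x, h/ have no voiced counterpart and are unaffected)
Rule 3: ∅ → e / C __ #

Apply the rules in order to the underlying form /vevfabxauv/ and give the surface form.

veffapxauve

Rule 1 (intervocalic h-deletion): no segment meets the environment; /vevfabxauv/ is unchanged.
Rule 2 (regressive voicing assimilation): /v/ precedes the voiceless obstruent /f/, so it devoices to [f] by assimilation. /b/ precedes the voiceless obstruent /x/, so it devoices to [p] by assimilation. /vevfabxauv/ → veffapxauv.
Rule 3 (final e-epenthesis): the form ends in the consonant /v/, so [e] is inserted word-finally. /veffapxauv/ → veffapxauve.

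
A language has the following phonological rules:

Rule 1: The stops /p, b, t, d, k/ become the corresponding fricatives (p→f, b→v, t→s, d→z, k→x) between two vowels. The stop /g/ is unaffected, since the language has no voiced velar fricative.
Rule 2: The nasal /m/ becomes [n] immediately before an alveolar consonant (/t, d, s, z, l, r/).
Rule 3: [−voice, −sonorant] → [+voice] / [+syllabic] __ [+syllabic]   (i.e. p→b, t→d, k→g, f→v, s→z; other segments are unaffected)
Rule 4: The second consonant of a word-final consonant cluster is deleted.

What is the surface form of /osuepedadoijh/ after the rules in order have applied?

ozuevezazoij

Rule 1 (intervocalic spirantization): /p/ is a stop between vowels /e/ and /e/, so it spirantizes to the fricative [f]. /d/ is a stop between vowels /e/ and /a/, so it spirantizes to the fricative [z]. /d/ is a stop between vowels /a/ and /o/, so it spirantizes to the fricative [z]. /osuepedadoijh/ → osuefezazoijh.
Rule 2 (nasal place assimilation): no segment meets the environment; /osuefezazoijh/ is unchanged.
Rule 3 (intervocalic voicing): /s/ is a voiceless obstruent between vowels /o/ and /u/, so it voices to [z]. /f/ is a voiceless obstruent between vowels /e/ and /e/, so it voices to [v]. /osuefezazoijh/ → ozuevezazoijh.
Rule 4 (final cluster simplification): /h/ is the second consonant of a word-final cluster /jh/, so it deletes. /ozuevezazoijh/ → ozuevezazoij.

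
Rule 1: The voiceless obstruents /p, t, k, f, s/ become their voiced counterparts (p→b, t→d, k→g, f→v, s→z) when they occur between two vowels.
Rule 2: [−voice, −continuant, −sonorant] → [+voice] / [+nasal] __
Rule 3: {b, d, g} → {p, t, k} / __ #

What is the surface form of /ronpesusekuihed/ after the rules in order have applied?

ronbezuzeguihet

Rule 1 (intervocalic voicing): /s/ is a voiceless obstruent between vowels /e/ and /u/, so it voices to [z]. /s/ is a voiceless obstruent between vowels /u/ and /e/, so it voices to [z]. /k/ is a voiceless obstruent between vowels /e/ and /u/, so it voices to [g]. /ronpesusekuihed/ → ronpezuzeguihed.
Rule 2 (post-nasal voicing): /p/ is a voiceless stop immediately after the nasal /n/, so it voices to [b]. /ronpezuzeguihed/ → ronbezuzeguihed.
Rule 3 (final devoicing): /d/ is a voiced stop in word-final position, so it devoices to [t]. /ronbezuzeguihed/ → ronbezuzeguihet.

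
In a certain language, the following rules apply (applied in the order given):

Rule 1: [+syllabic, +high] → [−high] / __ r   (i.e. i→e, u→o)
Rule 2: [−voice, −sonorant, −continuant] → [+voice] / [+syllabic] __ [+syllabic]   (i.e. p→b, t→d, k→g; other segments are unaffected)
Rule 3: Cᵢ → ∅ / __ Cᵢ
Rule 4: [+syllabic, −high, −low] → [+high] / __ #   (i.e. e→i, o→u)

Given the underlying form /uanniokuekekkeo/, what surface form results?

Rule 1 (pre-rhotic lowering): no segment meets the environment; /uanniokuekekkeo/ is unchanged.
Rule 2 (intervocalic voicing): /k/ is a voiceless stop between vowels /o/ and /u/, so it voices to [g]. /k/ is a voiceless stop between vowels /e/ and /e/, so it voices to [g]. /uanniokuekekkeo/ → uannioguegekkeo.
Rule 3 (degemination): /nn/ is a geminate; the first /n/ deletes. /kk/ is a geminate; the first /k/ deletes. /uannioguegekkeo/ → uanioguegekeo.
Rule 4 (final vowel raising): /o/ is a mid vowel in word-final position, so it raises to [u]. /uanioguegekeo/ → uanioguegekeu.

uanioguegekeu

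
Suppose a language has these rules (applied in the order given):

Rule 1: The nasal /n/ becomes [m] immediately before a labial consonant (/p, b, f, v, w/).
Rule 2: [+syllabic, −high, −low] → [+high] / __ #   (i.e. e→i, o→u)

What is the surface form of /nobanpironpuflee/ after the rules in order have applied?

Rule 1 (nasal place assimilation): /n/ precedes the labial consonant /p/, so it assimilates in place to [m]. /n/ precedes the labial consonant /p/, so it assimilates in place to [m]. /nobanpironpuflee/ → nobampirompuflee.
Rule 2 (final vowel raising): /e/ is a mid vowel in word-final position, so it raises to [i]. /nobampirompuflee/ → nobampirompuflei.

nobampirompuflei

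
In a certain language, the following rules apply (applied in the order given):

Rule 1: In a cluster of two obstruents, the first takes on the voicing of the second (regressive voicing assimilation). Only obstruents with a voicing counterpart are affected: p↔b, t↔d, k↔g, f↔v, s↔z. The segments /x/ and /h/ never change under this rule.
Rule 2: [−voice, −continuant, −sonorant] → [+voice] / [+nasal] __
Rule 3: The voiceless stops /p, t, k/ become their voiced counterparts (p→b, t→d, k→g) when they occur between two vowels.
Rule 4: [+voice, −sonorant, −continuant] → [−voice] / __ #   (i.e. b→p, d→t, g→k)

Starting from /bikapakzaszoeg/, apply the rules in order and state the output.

bigabagzazzoek

Rule 1 (regressive voicing assimilation): /k/ precedes the voiced obstruent /z/, so it voices to [g] by assimilation. /s/ precedes the voiced obstruent /z/, so it voices to [z] by assimilation. /bikapakzaszoeg/ → bikapagzazzoeg.
Rule 2 (post-nasal voicing): no segment meets the environment; /bikapagzazzoeg/ is unchanged.
Rule 3 (intervocalic voicing): /k/ is a voiceless stop between vowels /i/ and /a/, so it voices to [g]. /p/ is a voiceless stop between vowels /a/ and /a/, so it voices to [b]. /bikapagzazzoeg/ → bigabagzazzoeg.
Rule 4 (final devoicing): /g/ is a voiced stop in word-final position, so it devoices to [k]. /bigabagzazzoeg/ → bigabagzazzoek.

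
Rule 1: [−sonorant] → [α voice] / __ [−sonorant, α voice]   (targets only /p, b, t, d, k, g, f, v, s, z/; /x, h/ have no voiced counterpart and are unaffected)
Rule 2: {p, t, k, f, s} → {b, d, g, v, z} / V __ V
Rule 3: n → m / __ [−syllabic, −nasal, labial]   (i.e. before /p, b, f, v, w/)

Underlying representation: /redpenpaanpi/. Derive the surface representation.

retpempaampi

Rule 1 (regressive voicing assimilation): /d/ precedes the voiceless obstruent /p/, so it devoices to [t] by assimilation. /redpenpaanpi/ → retpenpaanpi.
Rule 2 (intervocalic voicing): no segment meets the environment; /retpenpaanpi/ is unchanged.
Rule 3 (nasal place assimilation): /n/ precedes the labial consonant /p/, so it assimilates in place to [m]. /n/ precedes the labial consonant /p/, so it assimilates in place to [m]. /retpenpaanpi/ → retpempaampi.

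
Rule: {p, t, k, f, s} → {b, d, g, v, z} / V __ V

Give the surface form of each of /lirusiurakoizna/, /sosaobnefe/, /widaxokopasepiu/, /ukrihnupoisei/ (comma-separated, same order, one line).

liruziuragoizna, sozaobneve, widaxogobazebiu, ukrihnuboizei

/lirusiurakoizna/: /s/ is a voiceless obstruent between vowels /u/ and /i/, so it voices to [z]. /k/ is a voiceless obstruent between vowels /a/ and /o/, so it voices to [g]. → [liruziuragoizna].
/sosaobnefe/: /s/ is a voiceless obstruent between vowels /o/ and /a/, so it voices to [z]. /f/ is a voiceless obstruent between vowels /e/ and /e/, so it voices to [v]. → [sozaobneve].
/widaxokopasepiu/: /k/ is a voiceless obstruent between vowels /o/ and /o/, so it voices to [g]. /p/ is a voiceless obstruent between vowels /o/ and /a/, so it voices to [b]. /s/ is a voiceless obstruent between vowels /a/ and /e/, so it voices to [z]. /p/ is a voiceless obstruent between vowels /e/ and /i/, so it voices to [b]. → [widaxogobazebiu].
/ukrihnupoisei/: /p/ is a voiceless obstruent between vowels /u/ and /o/, so it voices to [b]. /s/ is a voiceless obstruent between vowels /i/ and /e/, so it voices to [z]. → [ukrihnuboizei].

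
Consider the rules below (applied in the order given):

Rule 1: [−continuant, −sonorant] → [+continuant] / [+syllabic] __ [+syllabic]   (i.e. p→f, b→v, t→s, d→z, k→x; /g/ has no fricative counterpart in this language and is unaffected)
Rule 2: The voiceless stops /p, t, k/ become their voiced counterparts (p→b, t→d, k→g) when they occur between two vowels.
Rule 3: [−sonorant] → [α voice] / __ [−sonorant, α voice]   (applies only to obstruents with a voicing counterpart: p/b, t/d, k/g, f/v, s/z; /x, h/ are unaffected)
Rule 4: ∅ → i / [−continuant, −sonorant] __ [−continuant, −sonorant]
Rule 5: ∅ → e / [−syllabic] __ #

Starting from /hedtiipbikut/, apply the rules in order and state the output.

hetitiibibixute

Rule 1 (intervocalic spirantization): /k/ is a stop between vowels /i/ and /u/, so it spirantizes to the fricative [x]. /hedtiipbikut/ → hedtiipbixut.
Rule 2 (intervocalic voicing): no segment meets the environment; /hedtiipbixut/ is unchanged.
Rule 3 (regressive voicing assimilation): /d/ precedes the voiceless obstruent /t/, so it devoices to [t] by assimilation. /p/ precedes the voiced obstruent /b/, so it voices to [b] by assimilation. /hedtiipbixut/ → hettiibbixut.
Rule 4 (stop-cluster i-epenthesis): /t/ and /t/ form a stop–stop cluster, so [i] is inserted between them. /b/ and /b/ form a stop–stop cluster, so [i] is inserted between them. /hettiibbixut/ → hetitiibibixut.
Rule 5 (final e-epenthesis): the form ends in the consonant /t/, so [e] is inserted word-finally. /hetitiibibixut/ → hetitiibibixute.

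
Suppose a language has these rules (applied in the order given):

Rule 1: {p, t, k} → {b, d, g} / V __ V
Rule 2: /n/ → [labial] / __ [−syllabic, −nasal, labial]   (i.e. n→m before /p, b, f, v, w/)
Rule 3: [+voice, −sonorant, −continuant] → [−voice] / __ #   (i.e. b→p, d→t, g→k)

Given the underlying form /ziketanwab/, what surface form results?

Rule 1 (intervocalic voicing): /k/ is a voiceless stop between vowels /i/ and /e/, so it voices to [g]. /t/ is a voiceless stop between vowels /e/ and /a/, so it voices to [d]. /ziketanwab/ → zigedanwab.
Rule 2 (nasal place assimilation): /n/ precedes the labial consonant /w/, so it assimilates in place to [m]. /zigedanwab/ → zigedamwab.
Rule 3 (final devoicing): /b/ is a voiced stop in word-final position, so it devoices to [p]. /zigedamwab/ → zigedamwap.

zigedamwap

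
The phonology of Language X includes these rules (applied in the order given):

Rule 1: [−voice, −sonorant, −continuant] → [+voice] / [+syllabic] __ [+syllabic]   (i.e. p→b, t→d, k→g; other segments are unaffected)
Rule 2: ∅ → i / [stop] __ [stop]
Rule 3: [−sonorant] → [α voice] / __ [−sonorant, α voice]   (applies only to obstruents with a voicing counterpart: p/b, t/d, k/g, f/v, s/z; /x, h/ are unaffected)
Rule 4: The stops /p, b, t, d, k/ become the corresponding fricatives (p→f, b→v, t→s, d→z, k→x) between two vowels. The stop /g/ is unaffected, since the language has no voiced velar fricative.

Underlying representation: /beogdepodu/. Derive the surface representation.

beogizevozu

Rule 1 (intervocalic voicing): /p/ is a voiceless stop between vowels /e/ and /o/, so it voices to [b]. /beogdepodu/ → beogdebodu.
Rule 2 (stop-cluster i-epenthesis): /g/ and /d/ form a stop–stop cluster, so [i] is inserted between them. /beogdebodu/ → beogidebodu.
Rule 3 (regressive voicing assimilation): no segment meets the environment; /beogidebodu/ is unchanged.
Rule 4 (intervocalic spirantization): /d/ is a stop between vowels /i/ and /e/, so it spirantizes to the fricative [z]. /b/ is a stop between vowels /e/ and /o/, so it spirantizes to the fricative [v]. /d/ is a stop between vowels /o/ and /u/, so it spirantizes to the fricative [z]. /beogidebodu/ → beogizevozu.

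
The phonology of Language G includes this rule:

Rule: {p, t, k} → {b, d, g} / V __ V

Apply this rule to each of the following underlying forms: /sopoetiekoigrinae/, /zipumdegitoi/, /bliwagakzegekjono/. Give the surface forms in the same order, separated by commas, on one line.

soboediegoigrinae, zibumdegidoi, bliwagakzegekjono

/sopoetiekoigrinae/: /p/ is a voiceless stop between vowels /o/ and /o/, so it voices to [b]. /t/ is a voiceless stop between vowels /e/ and /i/, so it voices to [d]. /k/ is a voiceless stop between vowels /e/ and /o/, so it voices to [g]. → [soboediegoigrinae].
/zipumdegitoi/: /p/ is a voiceless stop between vowels /i/ and /u/, so it voices to [b]. /t/ is a voiceless stop between vowels /i/ and /o/, so it voices to [d]. → [zibumdegidoi].
/bliwagakzegekjono/: the rule's environment is not met; surfaces unchanged as [bliwagakzegekjono].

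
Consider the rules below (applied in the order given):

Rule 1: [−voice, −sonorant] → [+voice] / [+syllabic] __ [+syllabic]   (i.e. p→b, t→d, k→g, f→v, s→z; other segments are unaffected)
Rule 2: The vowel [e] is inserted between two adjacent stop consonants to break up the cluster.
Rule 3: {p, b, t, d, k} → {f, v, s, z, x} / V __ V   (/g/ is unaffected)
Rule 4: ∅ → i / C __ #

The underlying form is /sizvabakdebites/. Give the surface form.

Rule 1 (intervocalic voicing): /t/ is a voiceless obstruent between vowels /i/ and /e/, so it voices to [d]. /sizvabakdebites/ → sizvabakdebides.
Rule 2 (stop-cluster e-epenthesis): /k/ and /d/ form a stop–stop cluster, so [e] is inserted between them. /sizvabakdebides/ → sizvabakedebides.
Rule 3 (intervocalic spirantization): /b/ is a stop between vowels /a/ and /a/, so it spirantizes to the fricative [v]. /k/ is a stop between vowels /a/ and /e/, so it spirantizes to the fricative [x]. /d/ is a stop between vowels /e/ and /e/, so it spirantizes to the fricative [z]. /b/ is a stop between vowels /e/ and /i/, so it spirantizes to the fricative [v]. /d/ is a stop between vowels /i/ and /e/, so it spirantizes to the fricative [z]. /sizvabakedebides/ → sizvavaxezevizes.
Rule 4 (final i-epenthesis): the form ends in the consonant /s/, so [i] is inserted word-finally. /sizvavaxezevizes/ → sizvavaxezevizesi.

sizvavaxezevizesi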